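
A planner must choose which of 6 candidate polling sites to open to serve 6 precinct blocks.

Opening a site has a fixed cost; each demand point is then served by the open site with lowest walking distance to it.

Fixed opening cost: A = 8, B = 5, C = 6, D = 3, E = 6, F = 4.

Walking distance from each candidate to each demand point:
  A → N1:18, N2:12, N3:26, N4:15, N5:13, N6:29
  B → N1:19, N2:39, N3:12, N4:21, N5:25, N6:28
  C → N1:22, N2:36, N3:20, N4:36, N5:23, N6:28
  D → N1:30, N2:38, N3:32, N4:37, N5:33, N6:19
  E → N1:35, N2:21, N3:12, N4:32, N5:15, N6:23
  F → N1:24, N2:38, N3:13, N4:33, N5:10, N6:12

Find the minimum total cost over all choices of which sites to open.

92

Open {A, F}: assign each demand point to its cheapest open site.
  N1→A 18, N2→A 12, N3→F 13, N4→A 15, N5→F 10, N6→F 12
  walking distance 80, fixed 12 → total 92.
Compare {A, D, F}: walking distance 80 + fixed 15 = 95.
Compare {A, B, F}: walking distance 79 + fixed 17 = 96.
Compare {A, E, F}: walking distance 79 + fixed 18 = 97.
All other subsets cost ≥ 95. Minimum total cost: 92.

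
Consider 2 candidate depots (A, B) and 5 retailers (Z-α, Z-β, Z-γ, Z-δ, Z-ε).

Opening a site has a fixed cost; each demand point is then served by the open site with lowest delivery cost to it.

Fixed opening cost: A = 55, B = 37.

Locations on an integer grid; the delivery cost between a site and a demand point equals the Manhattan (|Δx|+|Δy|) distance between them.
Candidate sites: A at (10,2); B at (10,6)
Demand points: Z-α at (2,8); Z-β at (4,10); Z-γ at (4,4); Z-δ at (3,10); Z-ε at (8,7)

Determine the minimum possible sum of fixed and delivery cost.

79

Open {B}: assign each demand point to its cheapest open site.
  Z-α→B 10, Z-β→B 10, Z-γ→B 8, Z-δ→B 11, Z-ε→B 3
  delivery cost 42, fixed 37 → total 79.
Compare {A}: delivery cost 58 + fixed 55 = 113.
Compare {A, B}: delivery cost 42 + fixed 92 = 134.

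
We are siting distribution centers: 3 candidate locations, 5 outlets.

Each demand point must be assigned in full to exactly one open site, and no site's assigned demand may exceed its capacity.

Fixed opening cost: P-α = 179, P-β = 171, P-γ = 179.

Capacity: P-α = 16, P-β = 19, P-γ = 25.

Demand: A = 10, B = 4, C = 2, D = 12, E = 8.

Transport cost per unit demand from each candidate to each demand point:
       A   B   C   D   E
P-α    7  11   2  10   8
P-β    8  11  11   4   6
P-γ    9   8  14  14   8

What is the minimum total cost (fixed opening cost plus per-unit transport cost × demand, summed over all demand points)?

Open {P-β, P-γ}; cheapest assignment that respects the capacities:
  P-β (cap 19, load 14): C, D — cost 2×11 + 12×4 = 70
  P-γ (cap 25, load 22): A, B, E — cost 10×9 + 4×8 + 8×8 = 186
  Shipping 256, fixed 350 → total 606.
  Any other capacity-feasible assignment to {P-β, P-γ} ships for at least 256.
Compare {P-α, P-γ}: its best feasible assignment gives total 668.
Compare {P-α, P-β, P-γ}: its best feasible assignment gives total 747.
Every other set of open sites that can feasibly serve all demand totals ≥ 668 even under its best assignment. Minimum: 606.

606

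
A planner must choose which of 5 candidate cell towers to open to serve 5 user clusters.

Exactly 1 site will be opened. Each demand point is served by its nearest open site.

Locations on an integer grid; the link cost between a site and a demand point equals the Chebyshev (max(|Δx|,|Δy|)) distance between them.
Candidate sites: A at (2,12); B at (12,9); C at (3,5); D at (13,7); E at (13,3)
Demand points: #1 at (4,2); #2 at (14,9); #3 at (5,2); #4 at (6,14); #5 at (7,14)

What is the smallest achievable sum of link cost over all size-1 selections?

28

Open {B}.
  #1→B 8, #2→B 2, #3→B 7, #4→B 6, #5→B 5  ⇒ total 28.
Compare {D}: total 33.
Compare {C}: total 35.
No size-1 selection does better; minimum is 28.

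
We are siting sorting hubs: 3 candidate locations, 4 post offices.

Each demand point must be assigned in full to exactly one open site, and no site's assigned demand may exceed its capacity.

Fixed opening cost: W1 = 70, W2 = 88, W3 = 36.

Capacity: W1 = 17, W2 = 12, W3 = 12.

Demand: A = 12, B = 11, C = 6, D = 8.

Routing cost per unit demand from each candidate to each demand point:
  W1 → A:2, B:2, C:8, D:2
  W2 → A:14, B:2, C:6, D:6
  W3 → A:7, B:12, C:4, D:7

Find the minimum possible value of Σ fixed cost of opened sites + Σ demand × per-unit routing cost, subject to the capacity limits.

364

Open {W1, W2, W3}; cheapest assignment that respects the capacities:
  W1 (cap 17, load 14): C, D — cost 6×8 + 8×2 = 64
  W2 (cap 12, load 11): B — cost 11×2 = 22
  W3 (cap 12, load 12): A — cost 12×7 = 84
  Shipping 170, fixed 194 → total 364.
  Any other capacity-feasible assignment to {W1, W2, W3} ships for at least 170.
Total demand is 37 and no other set of sites has combined capacity ≥ 37, so {W1, W2, W3} is the only feasible choice of open sites. Minimum: 364.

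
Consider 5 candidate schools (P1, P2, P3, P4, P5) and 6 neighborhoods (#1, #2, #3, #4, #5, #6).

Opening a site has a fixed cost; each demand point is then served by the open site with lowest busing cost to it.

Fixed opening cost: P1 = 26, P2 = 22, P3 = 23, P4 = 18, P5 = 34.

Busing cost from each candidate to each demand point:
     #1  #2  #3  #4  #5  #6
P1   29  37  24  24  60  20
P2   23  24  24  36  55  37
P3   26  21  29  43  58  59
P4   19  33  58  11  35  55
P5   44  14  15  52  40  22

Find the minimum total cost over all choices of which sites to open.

Open {P4, P5}: assign each demand point to its cheapest open site.
  #1→P4 19, #2→P5 14, #3→P5 15, #4→P4 11, #5→P4 35, #6→P5 22
  busing cost 116, fixed 52 → total 168.
Compare {P1, P4}: busing cost 142 + fixed 44 = 186.
Compare {P2, P4}: busing cost 150 + fixed 40 = 190.
Compare {P2, P4, P5}: busing cost 116 + fixed 74 = 190.
All other subsets cost ≥ 186. Minimum total cost: 168.

168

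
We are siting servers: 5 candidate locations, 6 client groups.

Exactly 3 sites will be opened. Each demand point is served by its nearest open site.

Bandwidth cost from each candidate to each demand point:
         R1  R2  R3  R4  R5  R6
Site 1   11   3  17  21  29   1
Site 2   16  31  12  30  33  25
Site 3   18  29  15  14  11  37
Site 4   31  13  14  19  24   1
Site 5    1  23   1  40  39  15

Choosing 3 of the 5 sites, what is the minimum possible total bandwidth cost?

Open {Site 1, Site 3, Site 5}.
  R1→Site 5 1, R2→Site 1 3, R3→Site 5 1, R4→Site 3 14, R5→Site 3 11, R6→Site 1 1  ⇒ total 31.
Compare {Site 3, Site 4, Site 5}: total 41.
Compare {Site 1, Site 4, Site 5}: total 49.
No size-3 selection does better; minimum is 31.

31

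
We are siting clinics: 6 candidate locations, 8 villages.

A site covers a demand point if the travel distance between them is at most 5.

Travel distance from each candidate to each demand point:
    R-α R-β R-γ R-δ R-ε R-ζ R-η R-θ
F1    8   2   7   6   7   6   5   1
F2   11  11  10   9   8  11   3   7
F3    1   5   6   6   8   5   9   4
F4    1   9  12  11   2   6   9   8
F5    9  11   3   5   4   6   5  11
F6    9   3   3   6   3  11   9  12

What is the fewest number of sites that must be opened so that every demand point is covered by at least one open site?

2

Coverage sets (demand points within 5 of each site):
  F1: {R-β, R-η, R-θ}
  F2: {R-η}
  F3: {R-α, R-β, R-ζ, R-θ}
  F4: {R-α, R-ε}
  F5: {R-γ, R-δ, R-ε, R-η}
  F6: {R-β, R-γ, R-ε}
No single site covers all 8 demand points.
But {F3, F5} covers everything, so the minimum is 2.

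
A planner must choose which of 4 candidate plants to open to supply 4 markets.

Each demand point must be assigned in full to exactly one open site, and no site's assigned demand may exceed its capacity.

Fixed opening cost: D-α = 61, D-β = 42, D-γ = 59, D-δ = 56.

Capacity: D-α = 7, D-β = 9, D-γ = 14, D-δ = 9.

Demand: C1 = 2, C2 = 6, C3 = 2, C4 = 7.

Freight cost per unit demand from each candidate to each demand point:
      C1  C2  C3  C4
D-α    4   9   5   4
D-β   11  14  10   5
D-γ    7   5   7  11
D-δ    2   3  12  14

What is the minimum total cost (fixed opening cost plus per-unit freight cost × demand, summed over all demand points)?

175

Open {D-β, D-δ}; cheapest assignment that respects the capacities:
  D-β (cap 9, load 9): C3, C4 — cost 2×10 + 7×5 = 55
  D-δ (cap 9, load 8): C1, C2 — cost 2×2 + 6×3 = 22
  Shipping 77, fixed 98 → total 175.
  Any other capacity-feasible assignment to {D-β, D-δ} ships for at least 77.
Compare {D-β, D-γ}: its best feasible assignment gives total 194.
Compare {D-α, D-γ}: its best feasible assignment gives total 206.
Every other set of open sites that can feasibly serve all demand totals ≥ 194 even under its best assignment. Minimum: 175.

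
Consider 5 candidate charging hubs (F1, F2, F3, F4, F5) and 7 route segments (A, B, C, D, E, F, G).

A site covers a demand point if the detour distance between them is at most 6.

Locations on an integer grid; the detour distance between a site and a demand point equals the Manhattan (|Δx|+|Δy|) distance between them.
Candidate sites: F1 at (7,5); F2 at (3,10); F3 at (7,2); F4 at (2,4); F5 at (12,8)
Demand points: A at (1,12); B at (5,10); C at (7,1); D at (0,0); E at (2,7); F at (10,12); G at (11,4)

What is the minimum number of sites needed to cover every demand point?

4

Coverage sets (demand points within 6 of each site):
  F1: {C, G}
  F2: {A, B, E}
  F3: {C, G}
  F4: {D, E}
  F5: {F, G}
No 3 sites suffice: every size-3 union leaves at least one demand point uncovered.
But {F1, F2, F4, F5} covers everything, so the minimum is 4.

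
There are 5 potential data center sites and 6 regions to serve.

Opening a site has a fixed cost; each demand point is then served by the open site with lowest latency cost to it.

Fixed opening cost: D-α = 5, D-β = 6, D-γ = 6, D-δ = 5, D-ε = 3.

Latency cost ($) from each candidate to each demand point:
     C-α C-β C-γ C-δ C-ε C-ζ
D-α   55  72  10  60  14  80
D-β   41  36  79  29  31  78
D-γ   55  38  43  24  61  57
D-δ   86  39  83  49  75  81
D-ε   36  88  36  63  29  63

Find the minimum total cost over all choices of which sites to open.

Open {D-α, D-γ, D-ε}: assign each demand point to its cheapest open site.
  C-α→D-ε 36, C-β→D-γ 38, C-γ→D-α 10, C-δ→D-γ 24, C-ε→D-α 14, C-ζ→D-γ 57
  latency cost 179, fixed 14 → total 193.
Compare {D-α, D-β, D-γ, D-ε}: latency cost 177 + fixed 20 = 197.
Compare {D-α, D-γ, D-δ, D-ε}: latency cost 179 + fixed 19 = 198.
Compare {D-α, D-β, D-γ}: latency cost 182 + fixed 17 = 199.
All other subsets cost ≥ 197. Minimum total cost: 193.

193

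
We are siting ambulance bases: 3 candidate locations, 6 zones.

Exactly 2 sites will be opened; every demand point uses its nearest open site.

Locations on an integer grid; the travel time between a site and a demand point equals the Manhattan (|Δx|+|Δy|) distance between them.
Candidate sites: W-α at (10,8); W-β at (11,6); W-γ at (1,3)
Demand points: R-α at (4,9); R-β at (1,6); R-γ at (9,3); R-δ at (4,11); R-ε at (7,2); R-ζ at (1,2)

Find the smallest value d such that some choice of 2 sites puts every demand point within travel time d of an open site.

9

Open {W-α, W-γ}.
  Farthest demand point is R-δ at travel time 9 (to W-α); all others are ≤ 9.
With {W-β, W-γ} the worst case is 11.
With {W-α, W-β} the worst case is 14.
No size-2 selection achieves below 9.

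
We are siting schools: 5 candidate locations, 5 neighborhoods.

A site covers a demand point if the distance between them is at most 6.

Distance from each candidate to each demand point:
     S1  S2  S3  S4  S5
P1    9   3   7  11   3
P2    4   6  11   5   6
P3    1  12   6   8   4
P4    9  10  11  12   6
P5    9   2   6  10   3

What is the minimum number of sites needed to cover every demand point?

2

Coverage sets (demand points within 6 of each site):
  P1: {S2, S5}
  P2: {S1, S2, S4, S5}
  P3: {S1, S3, S5}
  P4: {S5}
  P5: {S2, S3, S5}
No single site covers all 5 demand points.
But {P2, P3} covers everything, so the minimum is 2.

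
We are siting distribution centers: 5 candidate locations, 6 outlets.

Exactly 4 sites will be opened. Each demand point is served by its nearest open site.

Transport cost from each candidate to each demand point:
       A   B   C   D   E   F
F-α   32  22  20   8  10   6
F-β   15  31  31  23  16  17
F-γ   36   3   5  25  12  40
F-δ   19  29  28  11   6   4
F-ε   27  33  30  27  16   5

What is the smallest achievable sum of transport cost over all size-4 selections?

Open {F-α, F-β, F-γ, F-δ}.
  A→F-β 15, B→F-γ 3, C→F-γ 5, D→F-α 8, E→F-δ 6, F→F-δ 4  ⇒ total 41.
Compare {F-β, F-γ, F-δ, F-ε}: total 44.
Compare {F-α, F-γ, F-δ, F-ε}: total 45.
No size-4 selection does better; minimum is 41.

41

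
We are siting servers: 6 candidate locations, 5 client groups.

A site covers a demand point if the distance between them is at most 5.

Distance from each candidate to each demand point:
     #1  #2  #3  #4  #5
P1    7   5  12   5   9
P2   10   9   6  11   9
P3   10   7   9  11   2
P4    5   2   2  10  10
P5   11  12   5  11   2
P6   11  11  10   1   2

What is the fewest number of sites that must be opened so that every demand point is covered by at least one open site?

2

Coverage sets (demand points within 5 of each site):
  P1: {#2, #4}
  P2: {}
  P3: {#5}
  P4: {#1, #2, #3}
  P5: {#3, #5}
  P6: {#4, #5}
No single site covers all 5 demand points.
But {P4, P6} covers everything, so the minimum is 2.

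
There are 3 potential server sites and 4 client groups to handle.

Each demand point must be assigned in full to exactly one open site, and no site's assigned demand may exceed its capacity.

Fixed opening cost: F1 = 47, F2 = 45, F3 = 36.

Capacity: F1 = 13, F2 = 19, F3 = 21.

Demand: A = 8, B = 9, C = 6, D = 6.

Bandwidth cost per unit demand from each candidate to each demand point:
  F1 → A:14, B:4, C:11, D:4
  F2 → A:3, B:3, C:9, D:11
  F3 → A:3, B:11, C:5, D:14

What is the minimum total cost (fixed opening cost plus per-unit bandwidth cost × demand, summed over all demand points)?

Open {F2, F3}; cheapest assignment that respects the capacities:
  F2 (cap 19, load 15): B, D — cost 9×3 + 6×11 = 93
  F3 (cap 21, load 14): A, C — cost 8×3 + 6×5 = 54
  Shipping 147, fixed 81 → total 228.
  Any other capacity-feasible assignment to {F2, F3} ships for at least 147.
Compare {F1, F2}: its best feasible assignment gives total 233.
Compare {F1, F2, F3}: its best feasible assignment gives total 233.
Every other set of open sites that can feasibly serve all demand totals ≥ 233 even under its best assignment. Minimum: 228.

228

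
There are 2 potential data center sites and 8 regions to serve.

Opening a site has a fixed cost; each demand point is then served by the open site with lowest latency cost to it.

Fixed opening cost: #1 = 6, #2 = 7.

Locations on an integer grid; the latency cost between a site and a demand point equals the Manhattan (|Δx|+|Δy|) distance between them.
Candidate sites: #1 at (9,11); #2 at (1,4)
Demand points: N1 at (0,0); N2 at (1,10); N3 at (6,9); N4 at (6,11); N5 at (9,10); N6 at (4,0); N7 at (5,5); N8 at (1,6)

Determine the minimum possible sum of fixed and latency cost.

Open {#1, #2}: assign each demand point to its cheapest open site.
  N1→#2 5, N2→#2 6, N3→#1 5, N4→#1 3, N5→#1 1, N6→#2 7, N7→#2 5, N8→#2 2
  latency cost 34, fixed 13 → total 47.
Compare {#2}: latency cost 61 + fixed 7 = 68.
Compare {#1}: latency cost 77 + fixed 6 = 83.

47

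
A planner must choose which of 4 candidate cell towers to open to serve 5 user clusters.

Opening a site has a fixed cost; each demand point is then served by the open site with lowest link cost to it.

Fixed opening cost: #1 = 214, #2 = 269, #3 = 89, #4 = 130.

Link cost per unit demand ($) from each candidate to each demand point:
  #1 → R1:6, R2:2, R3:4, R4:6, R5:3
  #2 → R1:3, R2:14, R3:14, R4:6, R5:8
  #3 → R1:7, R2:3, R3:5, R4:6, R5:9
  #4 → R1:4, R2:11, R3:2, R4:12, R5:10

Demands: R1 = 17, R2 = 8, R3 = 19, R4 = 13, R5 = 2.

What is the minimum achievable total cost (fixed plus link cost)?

423

Open {#3}: assign each demand point to its cheapest open site.
  R1→#3 17×7=119, R2→#3 8×3=24, R3→#3 19×5=95, R4→#3 13×6=78, R5→#3 2×9=18
  link cost 334, fixed 89 → total 423.
Compare {#3, #4}: link cost 226 + fixed 219 = 445.
Compare {#1}: link cost 278 + fixed 214 = 492.
Compare {#4}: link cost 370 + fixed 130 = 500.
All other subsets cost ≥ 445. Minimum total cost: 423.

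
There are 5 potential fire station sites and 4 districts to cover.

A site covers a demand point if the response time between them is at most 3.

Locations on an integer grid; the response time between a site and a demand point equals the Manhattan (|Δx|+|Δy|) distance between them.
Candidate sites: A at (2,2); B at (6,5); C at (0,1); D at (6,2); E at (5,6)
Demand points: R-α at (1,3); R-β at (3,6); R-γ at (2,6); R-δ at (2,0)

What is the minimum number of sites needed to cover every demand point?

2

Coverage sets (demand points within 3 of each site):
  A: {R-α, R-δ}
  B: {}
  C: {R-α, R-δ}
  D: {}
  E: {R-β, R-γ}
No single site covers all 4 demand points.
But {A, E} covers everything, so the minimum is 2.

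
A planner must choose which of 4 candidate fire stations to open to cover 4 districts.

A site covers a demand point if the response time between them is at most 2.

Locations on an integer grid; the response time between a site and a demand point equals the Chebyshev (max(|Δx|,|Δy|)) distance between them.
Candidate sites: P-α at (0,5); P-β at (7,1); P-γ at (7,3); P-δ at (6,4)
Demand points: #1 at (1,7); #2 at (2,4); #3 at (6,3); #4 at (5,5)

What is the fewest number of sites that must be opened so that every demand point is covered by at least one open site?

Coverage sets (demand points within 2 of each site):
  P-α: {#1, #2}
  P-β: {#3}
  P-γ: {#3, #4}
  P-δ: {#3, #4}
No single site covers all 4 demand points.
But {P-α, P-γ} covers everything, so the minimum is 2.

2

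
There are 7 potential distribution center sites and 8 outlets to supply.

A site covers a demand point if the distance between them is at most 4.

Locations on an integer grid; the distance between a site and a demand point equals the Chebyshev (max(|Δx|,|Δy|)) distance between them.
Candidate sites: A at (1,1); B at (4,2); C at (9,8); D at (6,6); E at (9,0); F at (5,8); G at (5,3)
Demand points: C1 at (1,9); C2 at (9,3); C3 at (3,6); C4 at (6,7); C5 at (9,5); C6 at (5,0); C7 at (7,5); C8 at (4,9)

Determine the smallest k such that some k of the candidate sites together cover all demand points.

2

Coverage sets (demand points within 4 of each site):
  A: {C6}
  B: {C3, C6, C7}
  C: {C4, C5, C7}
  D: {C2, C3, C4, C5, C7, C8}
  E: {C2, C6}
  F: {C1, C3, C4, C5, C7, C8}
  G: {C2, C3, C4, C5, C6, C7}
No single site covers all 8 demand points.
But {E, F} covers everything, so the minimum is 2.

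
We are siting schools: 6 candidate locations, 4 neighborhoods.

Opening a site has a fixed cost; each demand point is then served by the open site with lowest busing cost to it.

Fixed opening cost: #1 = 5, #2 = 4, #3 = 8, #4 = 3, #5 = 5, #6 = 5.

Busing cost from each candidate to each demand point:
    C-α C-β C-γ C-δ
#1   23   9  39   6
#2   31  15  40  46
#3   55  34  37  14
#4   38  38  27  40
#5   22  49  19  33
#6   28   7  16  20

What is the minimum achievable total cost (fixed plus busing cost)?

Open {#1, #6}: assign each demand point to its cheapest open site.
  C-α→#1 23, C-β→#6 7, C-γ→#6 16, C-δ→#1 6
  busing cost 52, fixed 10 → total 62.
Compare {#1, #4, #6}: busing cost 52 + fixed 13 = 65.
Compare {#1, #5}: busing cost 56 + fixed 10 = 66.
Compare {#1, #2, #6}: busing cost 52 + fixed 14 = 66.
All other subsets cost ≥ 65. Minimum total cost: 62.

62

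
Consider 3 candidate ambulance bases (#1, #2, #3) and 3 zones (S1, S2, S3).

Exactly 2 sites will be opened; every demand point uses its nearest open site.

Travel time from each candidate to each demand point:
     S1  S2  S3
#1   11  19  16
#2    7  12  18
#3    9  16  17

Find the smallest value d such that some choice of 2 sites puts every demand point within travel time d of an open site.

16

Open {#1, #2}.
  Farthest demand point is S3 at travel time 16 (to #1); all others are ≤ 16.
With {#1, #3} the worst case is 16.
With {#2, #3} the worst case is 17.
No size-2 selection achieves below 16.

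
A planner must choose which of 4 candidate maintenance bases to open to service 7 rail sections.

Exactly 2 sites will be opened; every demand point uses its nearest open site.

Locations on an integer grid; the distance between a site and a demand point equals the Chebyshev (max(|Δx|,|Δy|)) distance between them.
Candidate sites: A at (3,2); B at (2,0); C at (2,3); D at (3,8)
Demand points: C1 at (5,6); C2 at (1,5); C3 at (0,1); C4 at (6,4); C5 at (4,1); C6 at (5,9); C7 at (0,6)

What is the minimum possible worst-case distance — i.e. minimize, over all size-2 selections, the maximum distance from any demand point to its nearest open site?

Open {A, D}.
  Farthest demand point is C2 at distance 3 (to A); all others are ≤ 3.
With {B, D} the worst case is 4.
With {C, D} the worst case is 4.
No size-2 selection achieves below 3.

3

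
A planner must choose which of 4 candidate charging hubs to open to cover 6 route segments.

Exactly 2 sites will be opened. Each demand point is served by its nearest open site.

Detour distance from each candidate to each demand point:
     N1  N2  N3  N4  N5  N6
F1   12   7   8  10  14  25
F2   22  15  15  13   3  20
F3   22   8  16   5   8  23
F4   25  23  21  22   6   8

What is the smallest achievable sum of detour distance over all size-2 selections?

51

Open {F1, F4}.
  N1→F1 12, N2→F1 7, N3→F1 8, N4→F1 10, N5→F4 6, N6→F4 8  ⇒ total 51.
Compare {F1, F2}: total 60.
Compare {F1, F3}: total 63.
No size-2 selection does better; minimum is 51.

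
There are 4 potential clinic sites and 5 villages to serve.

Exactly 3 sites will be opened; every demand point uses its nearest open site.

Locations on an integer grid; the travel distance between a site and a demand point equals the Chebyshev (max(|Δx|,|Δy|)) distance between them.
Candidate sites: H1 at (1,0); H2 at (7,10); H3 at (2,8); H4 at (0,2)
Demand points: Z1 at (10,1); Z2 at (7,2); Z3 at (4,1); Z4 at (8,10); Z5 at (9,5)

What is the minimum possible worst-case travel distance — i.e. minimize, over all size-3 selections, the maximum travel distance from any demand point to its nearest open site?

Open {H1, H2, H3}.
  Farthest demand point is Z1 at travel distance 8 (to H3); all others are ≤ 8.
With {H1, H3, H4} the worst case is 8.
With {H2, H3, H4} the worst case is 8.
No size-3 selection achieves below 8.

8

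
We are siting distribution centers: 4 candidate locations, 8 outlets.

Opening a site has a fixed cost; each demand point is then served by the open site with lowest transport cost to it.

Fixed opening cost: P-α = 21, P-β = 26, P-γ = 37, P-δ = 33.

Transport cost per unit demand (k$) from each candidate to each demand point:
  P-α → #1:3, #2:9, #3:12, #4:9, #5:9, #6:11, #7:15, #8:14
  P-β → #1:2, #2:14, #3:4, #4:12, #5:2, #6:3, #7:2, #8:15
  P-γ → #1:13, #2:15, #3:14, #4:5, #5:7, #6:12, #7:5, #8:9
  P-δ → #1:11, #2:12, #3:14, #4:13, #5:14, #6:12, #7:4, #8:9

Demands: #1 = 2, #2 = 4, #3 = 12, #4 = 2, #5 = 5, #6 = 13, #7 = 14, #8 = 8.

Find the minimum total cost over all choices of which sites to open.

330

Open {P-β, P-γ}: assign each demand point to its cheapest open site.
  #1→P-β 2×2=4, #2→P-β 4×14=56, #3→P-β 12×4=48, #4→P-γ 2×5=10, #5→P-β 5×2=10, #6→P-β 13×3=39, #7→P-β 14×2=28, #8→P-γ 8×9=72
  transport cost 267, fixed 63 → total 330.
Compare {P-α, P-β, P-γ}: transport cost 247 + fixed 84 = 331.
Compare {P-β, P-δ}: transport cost 273 + fixed 59 = 332.
Compare {P-α, P-β, P-δ}: transport cost 255 + fixed 80 = 335.
All other subsets cost ≥ 331. Minimum total cost: 330.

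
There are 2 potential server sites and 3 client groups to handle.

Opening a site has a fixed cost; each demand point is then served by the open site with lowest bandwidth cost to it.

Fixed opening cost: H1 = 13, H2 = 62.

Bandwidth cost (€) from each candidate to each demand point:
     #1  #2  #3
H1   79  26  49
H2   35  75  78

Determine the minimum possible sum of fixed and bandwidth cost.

167

Open {H1}: assign each demand point to its cheapest open site.
  #1→H1 79, #2→H1 26, #3→H1 49
  bandwidth cost 154, fixed 13 → total 167.
Compare {H1, H2}: bandwidth cost 110 + fixed 75 = 185.
Compare {H2}: bandwidth cost 188 + fixed 62 = 250.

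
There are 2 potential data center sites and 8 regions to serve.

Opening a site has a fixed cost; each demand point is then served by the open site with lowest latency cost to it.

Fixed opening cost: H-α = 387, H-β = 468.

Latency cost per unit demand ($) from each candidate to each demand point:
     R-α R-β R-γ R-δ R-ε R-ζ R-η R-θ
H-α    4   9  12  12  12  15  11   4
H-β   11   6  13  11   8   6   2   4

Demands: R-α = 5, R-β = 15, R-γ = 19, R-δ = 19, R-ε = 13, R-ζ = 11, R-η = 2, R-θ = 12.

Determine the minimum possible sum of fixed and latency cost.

1291

Open {H-β}: assign each demand point to its cheapest open site.
  R-α→H-β 5×11=55, R-β→H-β 15×6=90, R-γ→H-β 19×13=247, R-δ→H-β 19×11=209, R-ε→H-β 13×8=104, R-ζ→H-β 11×6=66, R-η→H-β 2×2=4, R-θ→H-β 12×4=48
  latency cost 823, fixed 468 → total 1291.
Compare {H-α}: latency cost 1002 + fixed 387 = 1389.
Compare {H-α, H-β}: latency cost 769 + fixed 855 = 1624.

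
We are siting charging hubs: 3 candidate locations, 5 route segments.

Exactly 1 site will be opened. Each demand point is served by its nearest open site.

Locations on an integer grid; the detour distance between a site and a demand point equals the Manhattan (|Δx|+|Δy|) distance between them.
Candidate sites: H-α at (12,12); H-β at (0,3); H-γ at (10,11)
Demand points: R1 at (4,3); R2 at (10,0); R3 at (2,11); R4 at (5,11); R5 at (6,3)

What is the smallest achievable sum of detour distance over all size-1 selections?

Open {H-β}.
  R1→H-β 4, R2→H-β 13, R3→H-β 10, R4→H-β 13, R5→H-β 6  ⇒ total 46.
Compare {H-γ}: total 50.
Compare {H-α}: total 65.

46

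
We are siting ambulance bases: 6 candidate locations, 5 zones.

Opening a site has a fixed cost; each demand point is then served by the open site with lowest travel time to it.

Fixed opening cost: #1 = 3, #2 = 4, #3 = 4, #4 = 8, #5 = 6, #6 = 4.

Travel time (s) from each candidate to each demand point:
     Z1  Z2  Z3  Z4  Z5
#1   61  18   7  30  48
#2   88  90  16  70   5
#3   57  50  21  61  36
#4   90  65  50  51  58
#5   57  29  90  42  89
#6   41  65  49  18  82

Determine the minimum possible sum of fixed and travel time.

100

Open {#1, #2, #6}: assign each demand point to its cheapest open site.
  Z1→#6 41, Z2→#1 18, Z3→#1 7, Z4→#6 18, Z5→#2 5
  travel time 89, fixed 11 → total 100.
Compare {#1, #2, #3, #6}: travel time 89 + fixed 15 = 104.
Compare {#1, #2, #5, #6}: travel time 89 + fixed 17 = 106.
Compare {#1, #2, #4, #6}: travel time 89 + fixed 19 = 108.
All other subsets cost ≥ 104. Minimum total cost: 100.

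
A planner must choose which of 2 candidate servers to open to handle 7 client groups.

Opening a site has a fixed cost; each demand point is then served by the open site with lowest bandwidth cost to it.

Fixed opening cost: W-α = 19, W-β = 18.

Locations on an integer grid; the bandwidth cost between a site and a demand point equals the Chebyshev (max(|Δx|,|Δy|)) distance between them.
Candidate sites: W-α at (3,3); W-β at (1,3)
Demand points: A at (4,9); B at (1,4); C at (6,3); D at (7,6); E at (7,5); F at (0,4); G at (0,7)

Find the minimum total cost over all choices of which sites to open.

Open {W-α}: assign each demand point to its cheapest open site.
  A→W-α 6, B→W-α 2, C→W-α 3, D→W-α 4, E→W-α 4, F→W-α 3, G→W-α 4
  bandwidth cost 26, fixed 19 → total 45.
Compare {W-β}: bandwidth cost 29 + fixed 18 = 47.
Compare {W-α, W-β}: bandwidth cost 23 + fixed 37 = 60.

45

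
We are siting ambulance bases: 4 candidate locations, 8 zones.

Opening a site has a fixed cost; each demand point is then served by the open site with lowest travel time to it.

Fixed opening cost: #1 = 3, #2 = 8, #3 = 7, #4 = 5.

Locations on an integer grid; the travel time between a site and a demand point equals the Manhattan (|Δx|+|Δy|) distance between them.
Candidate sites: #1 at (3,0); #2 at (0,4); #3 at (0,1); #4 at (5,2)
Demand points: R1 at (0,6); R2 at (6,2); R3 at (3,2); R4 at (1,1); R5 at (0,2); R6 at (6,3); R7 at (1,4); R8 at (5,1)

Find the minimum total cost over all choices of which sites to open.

28

Open {#2, #4}: assign each demand point to its cheapest open site.
  R1→#2 2, R2→#4 1, R3→#4 2, R4→#2 4, R5→#2 2, R6→#4 2, R7→#2 1, R8→#4 1
  travel time 15, fixed 13 → total 28.
Compare {#3, #4}: travel time 17 + fixed 12 = 29.
Compare {#1, #2, #4}: travel time 14 + fixed 16 = 30.
Compare {#2, #3, #4}: travel time 11 + fixed 20 = 31.
All other subsets cost ≥ 29. Minimum total cost: 28.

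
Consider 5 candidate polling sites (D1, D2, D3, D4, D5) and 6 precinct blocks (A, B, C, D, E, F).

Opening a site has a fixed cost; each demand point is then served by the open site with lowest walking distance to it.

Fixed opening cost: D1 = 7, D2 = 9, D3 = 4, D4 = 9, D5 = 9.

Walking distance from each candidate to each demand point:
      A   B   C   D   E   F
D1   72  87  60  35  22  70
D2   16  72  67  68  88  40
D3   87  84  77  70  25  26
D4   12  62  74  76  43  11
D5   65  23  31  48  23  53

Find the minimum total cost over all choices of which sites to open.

Open {D1, D4, D5}: assign each demand point to its cheapest open site.
  A→D4 12, B→D5 23, C→D5 31, D→D1 35, E→D1 22, F→D4 11
  walking distance 134, fixed 25 → total 159.
Compare {D1, D3, D4, D5}: walking distance 134 + fixed 29 = 163.
Compare {D4, D5}: walking distance 148 + fixed 18 = 166.
Compare {D1, D2, D4, D5}: walking distance 134 + fixed 34 = 168.
All other subsets cost ≥ 163. Minimum total cost: 159.

159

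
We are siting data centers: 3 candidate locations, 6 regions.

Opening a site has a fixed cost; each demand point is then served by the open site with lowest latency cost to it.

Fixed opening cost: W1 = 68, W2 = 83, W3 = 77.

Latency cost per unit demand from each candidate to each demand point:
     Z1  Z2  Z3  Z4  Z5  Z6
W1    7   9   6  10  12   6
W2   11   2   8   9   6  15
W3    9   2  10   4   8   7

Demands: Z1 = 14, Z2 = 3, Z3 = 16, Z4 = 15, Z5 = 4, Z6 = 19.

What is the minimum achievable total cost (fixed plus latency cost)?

Open {W1, W3}: assign each demand point to its cheapest open site.
  Z1→W1 14×7=98, Z2→W3 3×2=6, Z3→W1 16×6=96, Z4→W3 15×4=60, Z5→W3 4×8=32, Z6→W1 19×6=114
  latency cost 406, fixed 145 → total 551.
Compare {W3}: latency cost 517 + fixed 77 = 594.
Compare {W1}: latency cost 533 + fixed 68 = 601.
Compare {W1, W2}: latency cost 473 + fixed 151 = 624.
All other subsets cost ≥ 594. Minimum total cost: 551.

551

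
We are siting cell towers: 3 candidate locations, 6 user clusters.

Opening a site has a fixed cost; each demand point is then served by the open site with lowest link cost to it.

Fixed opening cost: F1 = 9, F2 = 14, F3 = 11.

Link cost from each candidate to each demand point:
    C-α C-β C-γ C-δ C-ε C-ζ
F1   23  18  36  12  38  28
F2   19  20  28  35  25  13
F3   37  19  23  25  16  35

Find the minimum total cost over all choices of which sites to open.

Open {F1, F2, F3}: assign each demand point to its cheapest open site.
  C-α→F2 19, C-β→F1 18, C-γ→F3 23, C-δ→F1 12, C-ε→F3 16, C-ζ→F2 13
  link cost 101, fixed 34 → total 135.
Compare {F1, F2}: link cost 115 + fixed 23 = 138.
Compare {F1, F3}: link cost 120 + fixed 20 = 140.
Compare {F2, F3}: link cost 115 + fixed 25 = 140.
All other subsets cost ≥ 138. Minimum total cost: 135.

135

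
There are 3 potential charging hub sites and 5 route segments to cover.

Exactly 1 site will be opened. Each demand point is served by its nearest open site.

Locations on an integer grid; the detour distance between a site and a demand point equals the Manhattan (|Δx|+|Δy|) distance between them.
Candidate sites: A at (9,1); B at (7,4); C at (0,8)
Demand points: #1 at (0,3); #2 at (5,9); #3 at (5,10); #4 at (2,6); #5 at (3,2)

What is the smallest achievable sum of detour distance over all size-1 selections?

Open {C}.
  #1→C 5, #2→C 6, #3→C 7, #4→C 4, #5→C 9  ⇒ total 31.
Compare {B}: total 36.
Compare {A}: total 55.

31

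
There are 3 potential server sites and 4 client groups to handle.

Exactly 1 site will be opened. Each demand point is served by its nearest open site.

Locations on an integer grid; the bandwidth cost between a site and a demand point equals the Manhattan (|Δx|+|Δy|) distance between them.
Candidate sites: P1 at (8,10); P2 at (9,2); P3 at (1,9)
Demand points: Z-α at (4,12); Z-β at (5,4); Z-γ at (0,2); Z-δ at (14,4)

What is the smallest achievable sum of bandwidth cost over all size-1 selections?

37

Open {P2}.
  Z-α→P2 15, Z-β→P2 6, Z-γ→P2 9, Z-δ→P2 7  ⇒ total 37.
Compare {P3}: total 41.
Compare {P1}: total 43.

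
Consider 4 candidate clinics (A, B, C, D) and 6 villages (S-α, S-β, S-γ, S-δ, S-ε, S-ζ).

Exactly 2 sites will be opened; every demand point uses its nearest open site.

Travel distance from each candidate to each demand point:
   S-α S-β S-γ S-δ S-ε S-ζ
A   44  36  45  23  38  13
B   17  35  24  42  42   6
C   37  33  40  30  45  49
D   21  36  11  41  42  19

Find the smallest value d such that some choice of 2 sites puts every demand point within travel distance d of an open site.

Open {A, B}.
  Farthest demand point is S-ε at travel distance 38 (to A); all others are ≤ 38.
With {A, D} the worst case is 38.
With {A, C} the worst case is 40.
No size-2 selection achieves below 38.

38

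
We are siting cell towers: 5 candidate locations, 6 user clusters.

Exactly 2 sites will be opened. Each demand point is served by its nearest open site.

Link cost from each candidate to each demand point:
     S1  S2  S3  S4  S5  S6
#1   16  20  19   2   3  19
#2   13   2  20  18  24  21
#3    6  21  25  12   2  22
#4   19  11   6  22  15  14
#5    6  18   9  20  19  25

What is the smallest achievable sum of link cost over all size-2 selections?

Open {#3, #4}.
  S1→#3 6, S2→#4 11, S3→#4 6, S4→#3 12, S5→#3 2, S6→#4 14  ⇒ total 51.
Compare {#1, #4}: total 52.
Compare {#1, #5}: total 57.
No size-2 selection does better; minimum is 51.

51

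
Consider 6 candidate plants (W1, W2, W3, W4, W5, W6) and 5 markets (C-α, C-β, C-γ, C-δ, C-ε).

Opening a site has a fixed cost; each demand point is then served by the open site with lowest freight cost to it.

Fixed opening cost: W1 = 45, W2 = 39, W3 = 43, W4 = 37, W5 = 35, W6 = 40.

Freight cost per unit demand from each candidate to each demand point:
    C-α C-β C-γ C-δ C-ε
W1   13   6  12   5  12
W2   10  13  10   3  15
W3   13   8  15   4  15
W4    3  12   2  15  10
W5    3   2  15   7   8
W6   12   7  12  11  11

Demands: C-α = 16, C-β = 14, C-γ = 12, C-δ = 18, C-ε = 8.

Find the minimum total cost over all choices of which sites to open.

329

Open {W2, W4, W5}: assign each demand point to its cheapest open site.
  C-α→W4 16×3=48, C-β→W5 14×2=28, C-γ→W4 12×2=24, C-δ→W2 18×3=54, C-ε→W5 8×8=64
  freight cost 218, fixed 111 → total 329.
Compare {W3, W4, W5}: freight cost 236 + fixed 115 = 351.
Compare {W4, W5}: freight cost 290 + fixed 72 = 362.
Compare {W2, W4, W5, W6}: freight cost 218 + fixed 151 = 369.
All other subsets cost ≥ 351. Minimum total cost: 329.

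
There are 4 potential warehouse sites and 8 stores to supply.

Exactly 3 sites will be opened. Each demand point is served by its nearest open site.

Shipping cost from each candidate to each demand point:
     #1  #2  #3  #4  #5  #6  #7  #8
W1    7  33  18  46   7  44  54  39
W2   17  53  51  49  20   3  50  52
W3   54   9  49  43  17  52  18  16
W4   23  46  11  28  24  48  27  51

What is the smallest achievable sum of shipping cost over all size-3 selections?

119

Open {W2, W3, W4}.
  #1→W2 17, #2→W3 9, #3→W4 11, #4→W4 28, #5→W3 17, #6→W2 3, #7→W3 18, #8→W3 16  ⇒ total 119.
Compare {W1, W2, W3}: total 121.
Compare {W1, W3, W4}: total 140.
No size-3 selection does better; minimum is 119.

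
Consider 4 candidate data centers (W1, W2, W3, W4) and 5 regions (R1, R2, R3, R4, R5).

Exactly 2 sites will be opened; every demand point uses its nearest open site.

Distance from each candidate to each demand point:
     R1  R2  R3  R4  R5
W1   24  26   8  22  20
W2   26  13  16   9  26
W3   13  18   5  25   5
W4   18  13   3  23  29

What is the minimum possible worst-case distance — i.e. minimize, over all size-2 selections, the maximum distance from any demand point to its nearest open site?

Open {W2, W3}.
  Farthest demand point is R1 at distance 13 (to W3); all others are ≤ 13.
With {W1, W3} the worst case is 22.
With {W1, W4} the worst case is 22.
No size-2 selection achieves below 13.

13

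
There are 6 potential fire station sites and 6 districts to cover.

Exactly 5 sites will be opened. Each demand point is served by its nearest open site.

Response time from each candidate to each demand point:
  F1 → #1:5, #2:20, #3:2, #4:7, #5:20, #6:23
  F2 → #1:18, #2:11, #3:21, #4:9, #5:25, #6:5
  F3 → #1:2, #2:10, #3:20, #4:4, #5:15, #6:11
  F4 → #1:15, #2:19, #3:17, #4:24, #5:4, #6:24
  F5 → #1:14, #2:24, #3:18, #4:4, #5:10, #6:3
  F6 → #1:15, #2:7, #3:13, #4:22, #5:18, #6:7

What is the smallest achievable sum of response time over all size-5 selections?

22

Open {F1, F3, F4, F5, F6}.
  #1→F3 2, #2→F6 7, #3→F1 2, #4→F3 4, #5→F4 4, #6→F5 3  ⇒ total 22.
Compare {F1, F2, F3, F4, F6}: total 24.
Compare {F1, F2, F3, F4, F5}: total 25.
No size-5 selection does better; minimum is 22.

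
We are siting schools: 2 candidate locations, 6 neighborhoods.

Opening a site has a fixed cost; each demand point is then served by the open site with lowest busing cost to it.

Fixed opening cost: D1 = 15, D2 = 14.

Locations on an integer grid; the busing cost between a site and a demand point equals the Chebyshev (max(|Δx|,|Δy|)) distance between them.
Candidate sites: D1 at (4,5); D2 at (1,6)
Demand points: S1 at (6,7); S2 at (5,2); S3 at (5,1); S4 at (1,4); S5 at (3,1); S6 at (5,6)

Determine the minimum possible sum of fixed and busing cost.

Open {D1}: assign each demand point to its cheapest open site.
  S1→D1 2, S2→D1 3, S3→D1 4, S4→D1 3, S5→D1 4, S6→D1 1
  busing cost 17, fixed 15 → total 32.
Compare {D2}: busing cost 25 + fixed 14 = 39.
Compare {D1, D2}: busing cost 16 + fixed 29 = 45.

32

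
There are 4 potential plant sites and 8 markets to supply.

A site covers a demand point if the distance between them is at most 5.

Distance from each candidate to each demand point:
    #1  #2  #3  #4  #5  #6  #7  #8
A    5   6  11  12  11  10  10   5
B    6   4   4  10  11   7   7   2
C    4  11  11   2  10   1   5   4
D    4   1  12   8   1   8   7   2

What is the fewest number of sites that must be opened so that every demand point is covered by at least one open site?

Coverage sets (demand points within 5 of each site):
  A: {#1, #8}
  B: {#2, #3, #8}
  C: {#1, #4, #6, #7, #8}
  D: {#1, #2, #5, #8}
No 2 sites suffice: every size-2 union leaves at least one demand point uncovered.
But {B, C, D} covers everything, so the minimum is 3.

3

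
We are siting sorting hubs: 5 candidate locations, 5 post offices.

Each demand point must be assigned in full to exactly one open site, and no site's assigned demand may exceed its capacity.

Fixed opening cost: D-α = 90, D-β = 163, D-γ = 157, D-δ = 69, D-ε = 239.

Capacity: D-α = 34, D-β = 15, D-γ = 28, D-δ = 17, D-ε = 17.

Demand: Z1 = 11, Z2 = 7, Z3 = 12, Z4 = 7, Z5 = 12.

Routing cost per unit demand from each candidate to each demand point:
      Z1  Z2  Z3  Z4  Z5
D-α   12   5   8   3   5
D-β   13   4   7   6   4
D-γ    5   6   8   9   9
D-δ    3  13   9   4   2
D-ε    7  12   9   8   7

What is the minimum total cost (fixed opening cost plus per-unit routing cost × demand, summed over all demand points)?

Open {D-α, D-γ}; cheapest assignment that respects the capacities:
  D-α (cap 34, load 26): Z2, Z4, Z5 — cost 7×5 + 7×3 + 12×5 = 116
  D-γ (cap 28, load 23): Z1, Z3 — cost 11×5 + 12×8 = 151
  Shipping 267, fixed 247 → total 514.
  Any other capacity-feasible assignment to {D-α, D-γ} ships for at least 267.
Compare {D-α, D-γ, D-δ}: its best feasible assignment gives total 547.
Compare {D-α, D-β, D-δ}: its best feasible assignment gives total 555.
Every other set of open sites that can feasibly serve all demand totals ≥ 547 even under its best assignment. Minimum: 514.

514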